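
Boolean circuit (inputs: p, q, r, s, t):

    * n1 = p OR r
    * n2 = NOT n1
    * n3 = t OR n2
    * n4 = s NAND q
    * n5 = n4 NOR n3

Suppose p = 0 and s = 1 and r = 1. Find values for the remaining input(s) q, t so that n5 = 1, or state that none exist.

q=1, t=0

n5 = n4 NOR n3 must be 1, so both n4 = 0 and n3 = 0.
n4 = s NAND q must be 0, so both s = 1 and q = 1.
Check with p = 0 and s = 1 and r = 1 and q=1, t=0:
n1 = p OR r = 0 OR 1 = 1
n2 = NOT n1 = NOT 1 = 0
n3 = t OR n2 = 0 OR 0 = 0
n4 = s NAND q = 1 NAND 1 = 0
n5 = n4 NOR n3 = 0 NOR 0 = 1
So n5 = 1.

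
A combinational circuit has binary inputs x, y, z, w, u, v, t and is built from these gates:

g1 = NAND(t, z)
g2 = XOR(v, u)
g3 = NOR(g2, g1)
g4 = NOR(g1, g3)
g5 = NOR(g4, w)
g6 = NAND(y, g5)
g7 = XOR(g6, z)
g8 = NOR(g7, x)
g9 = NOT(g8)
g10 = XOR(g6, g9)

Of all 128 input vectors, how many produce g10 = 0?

g10 = XOR(g6, g9) must be 0, so g6 and g9 are equal.
Enumerating the 128 input combinations, 82 give g10 = 0 and 46 give g10 = 1.

82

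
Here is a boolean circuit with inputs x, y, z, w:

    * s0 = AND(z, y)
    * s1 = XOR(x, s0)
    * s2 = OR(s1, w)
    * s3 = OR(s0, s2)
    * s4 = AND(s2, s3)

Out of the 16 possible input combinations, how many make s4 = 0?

4

s4 = AND(s2, s3) must be 0, so at least one of s2, s3 is 0.
Satisfying assignments:
  x=0, y=0, z=0, w=0
  x=0, y=0, z=1, w=0
  x=0, y=1, z=0, w=0
  x=1, y=1, z=1, w=0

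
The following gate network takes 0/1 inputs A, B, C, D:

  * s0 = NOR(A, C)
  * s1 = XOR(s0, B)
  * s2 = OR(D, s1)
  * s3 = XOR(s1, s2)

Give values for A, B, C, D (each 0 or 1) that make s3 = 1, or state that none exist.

A=0, B=0, C=1, D=1

s3 = XOR(s1, s2) must be 1, so s1 and s2 differ.
Check with A=0, B=0, C=1, D=1:
s0 = NOR(A, C) = NOR(0, 1) = 0
s1 = XOR(s0, B) = XOR(0, 0) = 0
s2 = OR(D, s1) = OR(1, 0) = 1
s3 = XOR(s1, s2) = XOR(0, 1) = 1
So s3 = 1 as required.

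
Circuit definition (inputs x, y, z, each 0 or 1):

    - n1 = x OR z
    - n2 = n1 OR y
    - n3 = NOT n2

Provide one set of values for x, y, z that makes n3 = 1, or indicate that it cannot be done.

n3 = NOT n2 must be 1, so n2 = 0.
n2 = n1 OR y must be 0, so both n1 = 0 and y = 0.
Check with x=0 y=0 z=0:
n1 = x OR z = 0 OR 0 = 0
n2 = n1 OR y = 0 OR 0 = 0
n3 = NOT n2 = NOT 0 = 1
So n3 = 1 as required.

x=0 y=0 z=0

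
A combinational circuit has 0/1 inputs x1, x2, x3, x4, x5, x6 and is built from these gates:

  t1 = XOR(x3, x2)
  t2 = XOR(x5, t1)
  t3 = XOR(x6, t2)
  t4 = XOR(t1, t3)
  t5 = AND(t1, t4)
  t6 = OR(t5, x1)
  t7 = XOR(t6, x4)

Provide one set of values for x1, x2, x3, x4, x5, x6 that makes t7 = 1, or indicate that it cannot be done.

x1=0 x2=1 x3=0 x4=0 x5=0 x6=1

Check with x1=0 x2=1 x3=0 x4=0 x5=0 x6=1:
t1 = XOR(x3, x2) = XOR(0, 1) = 1
t2 = XOR(x5, t1) = XOR(0, 1) = 1
t3 = XOR(x6, t2) = XOR(1, 1) = 0
t4 = XOR(t1, t3) = XOR(1, 0) = 1
t5 = AND(t1, t4) = AND(1, 1) = 1
t6 = OR(t5, x1) = OR(1, 0) = 1
t7 = XOR(t6, x4) = XOR(1, 0) = 1
So t7 = 1 as required.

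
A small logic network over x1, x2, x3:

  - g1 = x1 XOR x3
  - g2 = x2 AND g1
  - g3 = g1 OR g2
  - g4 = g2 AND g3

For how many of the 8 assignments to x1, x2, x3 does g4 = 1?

2

g4 = g2 AND g3 must be 1, so both g2 = 1 and g3 = 1.
Satisfying assignments:
  x1=0, x2=1, x3=1
  x1=1, x2=1, x3=0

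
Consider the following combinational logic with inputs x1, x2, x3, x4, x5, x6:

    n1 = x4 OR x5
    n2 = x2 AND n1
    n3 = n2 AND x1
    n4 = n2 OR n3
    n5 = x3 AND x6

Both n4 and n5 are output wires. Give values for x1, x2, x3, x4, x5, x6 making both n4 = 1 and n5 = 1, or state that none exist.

Check with x1=0 x2=1 x3=1 x4=0 x5=1 x6=1:
n1 = x4 OR x5 = 0 OR 1 = 1
n2 = x2 AND n1 = 1 AND 1 = 1
n3 = n2 AND x1 = 1 AND 0 = 0
n4 = n2 OR n3 = 1 OR 0 = 1
n5 = x3 AND x6 = 1 AND 1 = 1
So n4 = 1 and n5 = 1.

x1=0 x2=1 x3=1 x4=0 x5=1 x6=1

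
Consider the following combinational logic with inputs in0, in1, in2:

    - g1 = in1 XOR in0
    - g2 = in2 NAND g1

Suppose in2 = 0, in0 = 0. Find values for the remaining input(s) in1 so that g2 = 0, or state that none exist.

no solution exists

With in2 = 0, in0 = 0 fixed, none of the 2 settings of in1 give g2 = 0.
For example, with in1=0:
g1 = in1 XOR in0 = 0 XOR 0 = 0
g2 = in2 NAND g1 = 0 NAND 0 = 1
giving g2 = 1 ≠ 0.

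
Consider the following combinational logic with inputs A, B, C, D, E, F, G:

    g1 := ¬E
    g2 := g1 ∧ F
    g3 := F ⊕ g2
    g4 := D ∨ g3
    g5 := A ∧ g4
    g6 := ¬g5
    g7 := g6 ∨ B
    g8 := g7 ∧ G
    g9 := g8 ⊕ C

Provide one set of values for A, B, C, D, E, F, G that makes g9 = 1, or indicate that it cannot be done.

g9 = g8 ⊕ C must be 1, so g8 and C differ.
Check with A=1, B=0, C=0, D=0, E=0, F=1, G=1:
g1 = ¬E = ¬0 = 1
g2 = g1 ∧ F = 1 ∧ 1 = 1
g3 = F ⊕ g2 = 1 ⊕ 1 = 0
g4 = D ∨ g3 = 0 ∨ 0 = 0
g5 = A ∧ g4 = 1 ∧ 0 = 0
g6 = ¬g5 = ¬0 = 1
g7 = g6 ∨ B = 1 ∨ 0 = 1
g8 = g7 ∧ G = 1 ∧ 1 = 1
g9 = g8 ⊕ C = 1 ⊕ 0 = 1
So g9 = 1 as required.

A=1, B=0, C=0, D=0, E=0, F=1, G=1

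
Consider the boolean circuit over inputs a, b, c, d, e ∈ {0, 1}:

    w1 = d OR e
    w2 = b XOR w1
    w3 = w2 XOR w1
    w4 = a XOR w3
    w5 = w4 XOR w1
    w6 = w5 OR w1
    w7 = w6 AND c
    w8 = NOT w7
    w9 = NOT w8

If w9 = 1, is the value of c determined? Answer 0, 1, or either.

w9 = NOT w8 must be 1, so w8 = 0.
Every assignment with w9 = 1 has c = 1; there are 14 such assignment(s).

1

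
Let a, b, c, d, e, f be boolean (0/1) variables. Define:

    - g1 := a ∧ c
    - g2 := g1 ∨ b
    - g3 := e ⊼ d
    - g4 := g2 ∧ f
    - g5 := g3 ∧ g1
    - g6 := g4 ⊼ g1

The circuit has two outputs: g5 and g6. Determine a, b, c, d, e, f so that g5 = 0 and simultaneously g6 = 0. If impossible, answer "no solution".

a=1, b=0, c=1, d=1, e=1, f=1

Check with a=1, b=0, c=1, d=1, e=1, f=1:
g1 = a ∧ c = 1 ∧ 1 = 1
g2 = g1 ∨ b = 1 ∨ 0 = 1
g3 = e ⊼ d = 1 ⊼ 1 = 0
g4 = g2 ∧ f = 1 ∧ 1 = 1
g5 = g3 ∧ g1 = 0 ∧ 1 = 0
g6 = g4 ⊼ g1 = 1 ⊼ 1 = 0
So g5 = 0 and g6 = 0.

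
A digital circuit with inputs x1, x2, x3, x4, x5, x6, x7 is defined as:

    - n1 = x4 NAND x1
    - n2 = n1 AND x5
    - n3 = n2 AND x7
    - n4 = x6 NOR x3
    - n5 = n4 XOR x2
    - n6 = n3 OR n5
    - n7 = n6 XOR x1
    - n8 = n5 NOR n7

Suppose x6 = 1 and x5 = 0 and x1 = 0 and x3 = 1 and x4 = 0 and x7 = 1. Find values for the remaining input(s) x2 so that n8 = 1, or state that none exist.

x2=0

n8 = n5 NOR n7 must be 1, so both n5 = 0 and n7 = 0.
Check with x6 = 1 and x5 = 0 and x1 = 0 and x3 = 1 and x4 = 0 and x7 = 1 and x2=0:
n1 = x4 NAND x1 = 0 NAND 0 = 1
n2 = n1 AND x5 = 1 AND 0 = 0
n3 = n2 AND x7 = 0 AND 1 = 0
n4 = x6 NOR x3 = 1 NOR 1 = 0
n5 = n4 XOR x2 = 0 XOR 0 = 0
n6 = n3 OR n5 = 0 OR 0 = 0
n7 = n6 XOR x1 = 0 XOR 0 = 0
n8 = n5 NOR n7 = 0 NOR 0 = 1
So n8 = 1.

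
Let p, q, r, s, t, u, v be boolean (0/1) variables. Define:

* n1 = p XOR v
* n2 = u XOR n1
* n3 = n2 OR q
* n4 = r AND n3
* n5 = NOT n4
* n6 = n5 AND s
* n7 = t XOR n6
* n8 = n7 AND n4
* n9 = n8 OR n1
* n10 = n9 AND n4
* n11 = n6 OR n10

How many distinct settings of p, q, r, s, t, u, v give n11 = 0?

52

n11 = n6 OR n10 must be 0, so both n6 = 0 and n10 = 0.
n6 = n5 AND s must be 0, so at least one of n5, s is 0.
n10 = n9 AND n4 must be 0, so at least one of n9, n4 is 0.
Enumerating the 128 input combinations, 52 give n11 = 0 and 76 give n11 = 1.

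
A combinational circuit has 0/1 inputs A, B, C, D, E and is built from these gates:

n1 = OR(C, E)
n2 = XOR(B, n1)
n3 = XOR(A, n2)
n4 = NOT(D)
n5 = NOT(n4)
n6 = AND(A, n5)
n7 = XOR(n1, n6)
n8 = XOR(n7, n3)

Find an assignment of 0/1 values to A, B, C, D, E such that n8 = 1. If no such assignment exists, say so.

A=0, B=1, C=0, D=1, E=0

Check with A=0, B=1, C=0, D=1, E=0:
n1 = OR(C, E) = OR(0, 0) = 0
n2 = XOR(B, n1) = XOR(1, 0) = 1
n3 = XOR(A, n2) = XOR(0, 1) = 1
n4 = NOT(D) = NOT 1 = 0
n5 = NOT(n4) = NOT 0 = 1
n6 = AND(A, n5) = AND(0, 1) = 0
n7 = XOR(n1, n6) = XOR(0, 0) = 0
n8 = XOR(n7, n3) = XOR(0, 1) = 1
So n8 = 1 as required.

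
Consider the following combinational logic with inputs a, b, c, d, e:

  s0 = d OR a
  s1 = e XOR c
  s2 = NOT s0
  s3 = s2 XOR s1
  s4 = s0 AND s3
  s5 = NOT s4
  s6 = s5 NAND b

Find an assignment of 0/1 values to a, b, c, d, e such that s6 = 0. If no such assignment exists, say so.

s6 = s5 NAND b must be 0, so both s5 = 1 and b = 1.
Check with a=0, b=1, c=0, d=0, e=1:
s0 = d OR a = 0 OR 0 = 0
s1 = e XOR c = 1 XOR 0 = 1
s2 = NOT s0 = NOT 0 = 1
s3 = s2 XOR s1 = 1 XOR 1 = 0
s4 = s0 AND s3 = 0 AND 0 = 0
s5 = NOT s4 = NOT 0 = 1
s6 = s5 NAND b = 1 NAND 1 = 0
So s6 = 0 as required.

a=0, b=1, c=0, d=0, e=1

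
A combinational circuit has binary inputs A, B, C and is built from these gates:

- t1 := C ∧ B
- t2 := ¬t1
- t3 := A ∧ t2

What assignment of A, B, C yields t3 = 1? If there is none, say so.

A=1, B=1, C=0

t3 = A ∧ t2 must be 1, so both A = 1 and t2 = 1.
t2 = ¬t1 must be 1, so t1 = 0.
t1 = C ∧ B must be 0, so at least one of C, B is 0.
Check with A=1, B=1, C=0:
t1 = C ∧ B = 0 ∧ 1 = 0
t2 = ¬t1 = ¬0 = 1
t3 = A ∧ t2 = 1 ∧ 1 = 1
So t3 = 1 as required.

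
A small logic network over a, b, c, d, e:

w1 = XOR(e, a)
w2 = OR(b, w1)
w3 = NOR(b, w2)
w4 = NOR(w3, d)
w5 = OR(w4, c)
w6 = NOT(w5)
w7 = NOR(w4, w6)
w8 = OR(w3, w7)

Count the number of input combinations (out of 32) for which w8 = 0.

18

w8 = OR(w3, w7) must be 0, so both w3 = 0 and w7 = 0.
Enumerating the 32 input combinations, 18 give w8 = 0 and 14 give w8 = 1.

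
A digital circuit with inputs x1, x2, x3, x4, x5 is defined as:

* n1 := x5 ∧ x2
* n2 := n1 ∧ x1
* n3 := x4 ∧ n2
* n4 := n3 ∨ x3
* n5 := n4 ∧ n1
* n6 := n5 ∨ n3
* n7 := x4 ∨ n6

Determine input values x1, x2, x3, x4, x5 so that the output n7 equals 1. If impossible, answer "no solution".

n7 = x4 ∨ n6 must be 1, so at least one of x4, n6 is 1.
Check with x1=1, x2=1, x3=0, x4=1, x5=0:
n1 = x5 ∧ x2 = 0 ∧ 1 = 0
n2 = n1 ∧ x1 = 0 ∧ 1 = 0
n3 = x4 ∧ n2 = 1 ∧ 0 = 0
n4 = n3 ∨ x3 = 0 ∨ 0 = 0
n5 = n4 ∧ n1 = 0 ∧ 0 = 0
n6 = n5 ∨ n3 = 0 ∨ 0 = 0
n7 = x4 ∨ n6 = 1 ∨ 0 = 1
So n7 = 1 as required.

x1=1, x2=1, x3=0, x4=1, x5=0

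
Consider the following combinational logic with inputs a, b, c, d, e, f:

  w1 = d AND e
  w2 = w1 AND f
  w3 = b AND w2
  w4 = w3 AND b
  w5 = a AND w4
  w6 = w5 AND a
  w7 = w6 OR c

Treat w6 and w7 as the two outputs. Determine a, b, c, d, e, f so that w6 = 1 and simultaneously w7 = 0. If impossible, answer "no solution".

no solution exists

Across all 64 input combinations, none give both w6 = 1 and w7 = 0.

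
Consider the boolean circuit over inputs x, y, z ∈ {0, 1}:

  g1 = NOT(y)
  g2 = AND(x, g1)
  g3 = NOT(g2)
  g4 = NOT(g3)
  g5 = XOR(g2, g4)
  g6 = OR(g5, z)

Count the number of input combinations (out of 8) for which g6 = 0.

g6 = OR(g5, z) must be 0, so both g5 = 0 and z = 0.
g5 = XOR(g2, g4) must be 0, so g2 and g4 are equal.
Satisfying assignments:
  x=0, y=0, z=0
  x=0, y=1, z=0
  x=1, y=0, z=0
  x=1, y=1, z=0

4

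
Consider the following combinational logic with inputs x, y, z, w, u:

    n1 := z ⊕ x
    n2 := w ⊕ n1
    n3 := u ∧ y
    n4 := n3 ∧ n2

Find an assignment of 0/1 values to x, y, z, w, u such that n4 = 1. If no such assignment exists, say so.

x=0 y=1 z=0 w=1 u=1

n4 = n3 ∧ n2 must be 1, so both n3 = 1 and n2 = 1.
n3 = u ∧ y must be 1, so both u = 1 and y = 1.
Check with x=0 y=1 z=0 w=1 u=1:
n1 = z ⊕ x = 0 ⊕ 0 = 0
n2 = w ⊕ n1 = 1 ⊕ 0 = 1
n3 = u ∧ y = 1 ∧ 1 = 1
n4 = n3 ∧ n2 = 1 ∧ 1 = 1
So n4 = 1 as required.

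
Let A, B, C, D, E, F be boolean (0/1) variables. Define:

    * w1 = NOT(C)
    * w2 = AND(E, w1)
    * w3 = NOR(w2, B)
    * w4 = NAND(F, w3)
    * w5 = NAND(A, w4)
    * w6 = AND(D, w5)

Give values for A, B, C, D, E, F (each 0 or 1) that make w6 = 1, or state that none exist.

A=0 B=0 C=1 D=1 E=1 F=0

Check with A=0 B=0 C=1 D=1 E=1 F=0:
w1 = NOT(C) = NOT 1 = 0
w2 = AND(E, w1) = AND(1, 0) = 0
w3 = NOR(w2, B) = NOR(0, 0) = 1
w4 = NAND(F, w3) = NAND(0, 1) = 1
w5 = NAND(A, w4) = NAND(0, 1) = 1
w6 = AND(D, w5) = AND(1, 1) = 1
So w6 = 1 as required.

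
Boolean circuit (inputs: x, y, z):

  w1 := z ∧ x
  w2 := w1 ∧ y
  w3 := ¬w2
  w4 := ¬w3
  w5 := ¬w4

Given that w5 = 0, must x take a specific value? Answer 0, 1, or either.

1

w5 = ¬w4 must be 0, so w4 = 1.
w4 = ¬w3 must be 1, so w3 = 0.
w3 = ¬w2 must be 0, so w2 = 1.
Every assignment with w5 = 0 has x = 1; there are 1 such assignment(s).
  x=1, y=1, z=1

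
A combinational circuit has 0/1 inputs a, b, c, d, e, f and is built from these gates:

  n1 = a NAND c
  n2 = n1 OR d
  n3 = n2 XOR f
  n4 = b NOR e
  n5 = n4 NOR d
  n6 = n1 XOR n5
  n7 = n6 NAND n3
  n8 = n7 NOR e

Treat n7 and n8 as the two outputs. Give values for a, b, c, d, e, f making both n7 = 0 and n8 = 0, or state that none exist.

Check with a=0, b=0, c=0, d=1, e=1, f=0:
n1 = a NAND c = 0 NAND 0 = 1
n2 = n1 OR d = 1 OR 1 = 1
n3 = n2 XOR f = 1 XOR 0 = 1
n4 = b NOR e = 0 NOR 1 = 0
n5 = n4 NOR d = 0 NOR 1 = 0
n6 = n1 XOR n5 = 1 XOR 0 = 1
n7 = n6 NAND n3 = 1 NAND 1 = 0
n8 = n7 NOR e = 0 NOR 1 = 0
So n7 = 0 and n8 = 0.

a=0, b=0, c=0, d=1, e=1, f=0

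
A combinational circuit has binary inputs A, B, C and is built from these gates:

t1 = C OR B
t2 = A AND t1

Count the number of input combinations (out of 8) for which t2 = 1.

t2 = A AND t1 must be 1, so both A = 1 and t1 = 1.
t1 = C OR B must be 1, so at least one of C, B is 1.
Enumerating the 8 input combinations, 3 give t2 = 1 and 5 give t2 = 0.

3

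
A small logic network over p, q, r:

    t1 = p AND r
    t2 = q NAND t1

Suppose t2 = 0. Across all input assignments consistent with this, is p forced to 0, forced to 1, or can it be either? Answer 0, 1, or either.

1

t2 = q NAND t1 must be 0, so both q = 1 and t1 = 1.
Every assignment with t2 = 0 has p = 1; there are 1 such assignment(s).
  p=1, q=1, r=1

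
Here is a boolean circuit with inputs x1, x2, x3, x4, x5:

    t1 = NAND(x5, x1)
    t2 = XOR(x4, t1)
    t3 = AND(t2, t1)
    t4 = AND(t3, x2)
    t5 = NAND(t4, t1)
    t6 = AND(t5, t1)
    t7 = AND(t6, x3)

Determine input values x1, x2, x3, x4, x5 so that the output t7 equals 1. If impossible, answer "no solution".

t7 = AND(t6, x3) must be 1, so both t6 = 1 and x3 = 1.
t6 = AND(t5, t1) must be 1, so both t5 = 1 and t1 = 1.
t5 = NAND(t4, t1) must be 1, so at least one of t4, t1 is 0.
Check with x1=0, x2=0, x3=1, x4=0, x5=0:
t1 = NAND(x5, x1) = NAND(0, 0) = 1
t2 = XOR(x4, t1) = XOR(0, 1) = 1
t3 = AND(t2, t1) = AND(1, 1) = 1
t4 = AND(t3, x2) = AND(1, 0) = 0
t5 = NAND(t4, t1) = NAND(0, 1) = 1
t6 = AND(t5, t1) = AND(1, 1) = 1
t7 = AND(t6, x3) = AND(1, 1) = 1
So t7 = 1 as required.

x1=0, x2=0, x3=1, x4=0, x5=0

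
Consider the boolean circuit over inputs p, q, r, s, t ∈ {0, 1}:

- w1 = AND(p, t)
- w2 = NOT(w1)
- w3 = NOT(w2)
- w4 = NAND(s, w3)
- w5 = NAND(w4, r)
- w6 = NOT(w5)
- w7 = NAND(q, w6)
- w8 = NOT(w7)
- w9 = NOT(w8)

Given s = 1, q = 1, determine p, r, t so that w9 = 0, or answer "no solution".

p=1, r=1, t=0

w9 = NOT(w8) must be 0, so w8 = 1.
w8 = NOT(w7) must be 1, so w7 = 0.
Check with s = 1, q = 1 and p=1, r=1, t=0:
w1 = AND(p, t) = AND(1, 0) = 0
w2 = NOT(w1) = NOT 0 = 1
w3 = NOT(w2) = NOT 1 = 0
w4 = NAND(s, w3) = NAND(1, 0) = 1
w5 = NAND(w4, r) = NAND(1, 1) = 0
w6 = NOT(w5) = NOT 0 = 1
w7 = NAND(q, w6) = NAND(1, 1) = 0
w8 = NOT(w7) = NOT 0 = 1
w9 = NOT(w8) = NOT 1 = 0
So w9 = 0.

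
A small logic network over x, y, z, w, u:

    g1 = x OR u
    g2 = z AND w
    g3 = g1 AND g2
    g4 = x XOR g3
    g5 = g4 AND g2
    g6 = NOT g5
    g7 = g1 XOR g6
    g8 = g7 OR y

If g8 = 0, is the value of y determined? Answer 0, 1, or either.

0

g8 = g7 OR y must be 0, so both g7 = 0 and y = 0.
g7 = g1 XOR g6 must be 0, so g1 and g6 are equal.
Every assignment with g8 = 0 has y = 0; there are 11 such assignment(s).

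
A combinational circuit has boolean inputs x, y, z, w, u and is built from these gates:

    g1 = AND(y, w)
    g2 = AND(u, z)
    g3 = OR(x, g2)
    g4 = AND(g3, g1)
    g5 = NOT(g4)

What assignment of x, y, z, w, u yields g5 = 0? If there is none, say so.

x=0, y=1, z=1, w=1, u=1

Check with x=0, y=1, z=1, w=1, u=1:
g1 = AND(y, w) = AND(1, 1) = 1
g2 = AND(u, z) = AND(1, 1) = 1
g3 = OR(x, g2) = OR(0, 1) = 1
g4 = AND(g3, g1) = AND(1, 1) = 1
g5 = NOT(g4) = NOT 1 = 0
So g5 = 0 as required.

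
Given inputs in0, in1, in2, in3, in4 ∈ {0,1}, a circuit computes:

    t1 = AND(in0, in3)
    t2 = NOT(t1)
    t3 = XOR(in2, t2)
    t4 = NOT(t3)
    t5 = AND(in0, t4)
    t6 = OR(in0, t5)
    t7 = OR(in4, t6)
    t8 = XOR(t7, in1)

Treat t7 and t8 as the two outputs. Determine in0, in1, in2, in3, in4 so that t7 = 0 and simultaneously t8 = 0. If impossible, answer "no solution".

Check with in0=0 in1=0 in2=1 in3=1 in4=0:
t1 = AND(in0, in3) = AND(0, 1) = 0
t2 = NOT(t1) = NOT 0 = 1
t3 = XOR(in2, t2) = XOR(1, 1) = 0
t4 = NOT(t3) = NOT 0 = 1
t5 = AND(in0, t4) = AND(0, 1) = 0
t6 = OR(in0, t5) = OR(0, 0) = 0
t7 = OR(in4, t6) = OR(0, 0) = 0
t8 = XOR(t7, in1) = XOR(0, 0) = 0
So t7 = 0 and t8 = 0.

in0=0 in1=0 in2=1 in3=1 in4=0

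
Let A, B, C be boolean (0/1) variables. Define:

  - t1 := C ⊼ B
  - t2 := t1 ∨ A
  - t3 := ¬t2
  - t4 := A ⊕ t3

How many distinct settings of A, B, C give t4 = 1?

t4 = A ⊕ t3 must be 1, so A and t3 differ.
Satisfying assignments:
  A=0, B=1, C=1
  A=1, B=0, C=0
  A=1, B=0, C=1
  A=1, B=1, C=0
  A=1, B=1, C=1

5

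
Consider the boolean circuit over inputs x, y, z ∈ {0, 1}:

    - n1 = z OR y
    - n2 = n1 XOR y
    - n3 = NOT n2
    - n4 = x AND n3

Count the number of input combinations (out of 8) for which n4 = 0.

5

n4 = x AND n3 must be 0, so at least one of x, n3 is 0.
Satisfying assignments:
  x=0, y=0, z=0
  x=0, y=0, z=1
  x=0, y=1, z=0
  x=0, y=1, z=1
  x=1, y=0, z=1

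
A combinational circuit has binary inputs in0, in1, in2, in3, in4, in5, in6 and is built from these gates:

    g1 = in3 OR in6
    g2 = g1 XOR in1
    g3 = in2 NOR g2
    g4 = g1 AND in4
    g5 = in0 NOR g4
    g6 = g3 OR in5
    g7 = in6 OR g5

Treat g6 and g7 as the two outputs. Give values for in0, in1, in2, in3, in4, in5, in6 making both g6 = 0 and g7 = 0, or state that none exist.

in0=1, in1=1, in2=1, in3=1, in4=1, in5=0, in6=0

Check with in0=1, in1=1, in2=1, in3=1, in4=1, in5=0, in6=0:
g1 = in3 OR in6 = 1 OR 0 = 1
g2 = g1 XOR in1 = 1 XOR 1 = 0
g3 = in2 NOR g2 = 1 NOR 0 = 0
g4 = g1 AND in4 = 1 AND 1 = 1
g5 = in0 NOR g4 = 1 NOR 1 = 0
g6 = g3 OR in5 = 0 OR 0 = 0
g7 = in6 OR g5 = 0 OR 0 = 0
So g6 = 0 and g7 = 0.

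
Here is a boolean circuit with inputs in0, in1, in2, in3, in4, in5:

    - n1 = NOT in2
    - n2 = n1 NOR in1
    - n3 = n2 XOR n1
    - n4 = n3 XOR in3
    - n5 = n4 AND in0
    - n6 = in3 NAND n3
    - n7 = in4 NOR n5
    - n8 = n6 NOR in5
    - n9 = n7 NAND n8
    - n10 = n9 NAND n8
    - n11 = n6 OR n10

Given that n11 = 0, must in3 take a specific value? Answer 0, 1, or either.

1

n11 = n6 OR n10 must be 0, so both n6 = 0 and n10 = 0.
Every assignment with n11 = 0 has in3 = 1; there are 6 such assignment(s).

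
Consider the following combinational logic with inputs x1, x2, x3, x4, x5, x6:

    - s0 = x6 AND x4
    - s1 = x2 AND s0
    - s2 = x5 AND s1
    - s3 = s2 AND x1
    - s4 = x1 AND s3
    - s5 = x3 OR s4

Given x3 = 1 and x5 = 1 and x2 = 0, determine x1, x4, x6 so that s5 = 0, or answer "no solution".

no solution exists

With x3 = 1 and x5 = 1 and x2 = 0 fixed, none of the 8 settings of x1, x4, x6 give s5 = 0.
For example, with x1=1, x4=0, x6=0:
s0 = x6 AND x4 = 0 AND 0 = 0
s1 = x2 AND s0 = 0 AND 0 = 0
s2 = x5 AND s1 = 1 AND 0 = 0
s3 = s2 AND x1 = 0 AND 1 = 0
s4 = x1 AND s3 = 1 AND 0 = 0
s5 = x3 OR s4 = 1 OR 0 = 1
giving s5 = 1 ≠ 0.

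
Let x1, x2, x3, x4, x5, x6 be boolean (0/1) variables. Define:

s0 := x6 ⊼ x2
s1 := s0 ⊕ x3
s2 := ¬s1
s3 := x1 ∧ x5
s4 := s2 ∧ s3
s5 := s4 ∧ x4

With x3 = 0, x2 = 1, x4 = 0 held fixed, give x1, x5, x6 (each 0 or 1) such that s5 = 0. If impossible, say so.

s5 = s4 ∧ x4 must be 0, so at least one of s4, x4 is 0.
Check with x3 = 0, x2 = 1, x4 = 0 and x1=1, x5=1, x6=1:
s0 = x6 ⊼ x2 = 1 ⊼ 1 = 0
s1 = s0 ⊕ x3 = 0 ⊕ 0 = 0
s2 = ¬s1 = ¬0 = 1
s3 = x1 ∧ x5 = 1 ∧ 1 = 1
s4 = s2 ∧ s3 = 1 ∧ 1 = 1
s5 = s4 ∧ x4 = 1 ∧ 0 = 0
So s5 = 0.

x1=1, x5=1, x6=1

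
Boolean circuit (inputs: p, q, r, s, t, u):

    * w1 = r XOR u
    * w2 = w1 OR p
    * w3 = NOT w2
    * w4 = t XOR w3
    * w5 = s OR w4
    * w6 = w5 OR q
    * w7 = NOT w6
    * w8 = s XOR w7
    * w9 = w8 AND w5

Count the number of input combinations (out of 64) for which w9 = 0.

32

w9 = w8 AND w5 must be 0, so at least one of w8, w5 is 0.
Enumerating the 64 input combinations, 32 give w9 = 0 and 32 give w9 = 1.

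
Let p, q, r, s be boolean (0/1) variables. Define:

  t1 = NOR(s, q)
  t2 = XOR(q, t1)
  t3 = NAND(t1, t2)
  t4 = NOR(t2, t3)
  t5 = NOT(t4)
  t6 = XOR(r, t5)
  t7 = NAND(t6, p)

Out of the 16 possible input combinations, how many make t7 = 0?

4

t7 = NAND(t6, p) must be 0, so both t6 = 1 and p = 1.
t6 = XOR(r, t5) must be 1, so r and t5 differ.
Satisfying assignments:
  p=1, q=0, r=0, s=0
  p=1, q=0, r=0, s=1
  p=1, q=1, r=0, s=0
  p=1, q=1, r=0, s=1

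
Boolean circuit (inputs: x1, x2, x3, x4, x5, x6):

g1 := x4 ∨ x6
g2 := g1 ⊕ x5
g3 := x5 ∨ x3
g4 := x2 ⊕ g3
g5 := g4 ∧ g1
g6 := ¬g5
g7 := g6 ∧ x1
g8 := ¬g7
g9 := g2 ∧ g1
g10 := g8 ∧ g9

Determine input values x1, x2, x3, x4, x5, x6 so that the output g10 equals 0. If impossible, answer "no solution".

x1=0 x2=0 x3=1 x4=0 x5=0 x6=0

g10 = g8 ∧ g9 must be 0, so at least one of g8, g9 is 0.
Check with x1=0 x2=0 x3=1 x4=0 x5=0 x6=0:
g1 = x4 ∨ x6 = 0 ∨ 0 = 0
g2 = g1 ⊕ x5 = 0 ⊕ 0 = 0
g3 = x5 ∨ x3 = 0 ∨ 1 = 1
g4 = x2 ⊕ g3 = 0 ⊕ 1 = 1
g5 = g4 ∧ g1 = 1 ∧ 0 = 0
g6 = ¬g5 = ¬0 = 1
g7 = g6 ∧ x1 = 1 ∧ 0 = 0
g8 = ¬g7 = ¬0 = 1
g9 = g2 ∧ g1 = 0 ∧ 0 = 0
g10 = g8 ∧ g9 = 1 ∧ 0 = 0
So g10 = 0 as required.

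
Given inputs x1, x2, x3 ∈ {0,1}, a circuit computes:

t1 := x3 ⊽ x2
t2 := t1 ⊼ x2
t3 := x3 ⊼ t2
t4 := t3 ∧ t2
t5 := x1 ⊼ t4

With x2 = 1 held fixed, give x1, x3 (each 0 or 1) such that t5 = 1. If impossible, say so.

x1=0 x3=0

t5 = x1 ⊼ t4 must be 1, so at least one of x1, t4 is 0.
Check with x2 = 1 and x1=0, x3=0:
t1 = x3 ⊽ x2 = 0 ⊽ 1 = 0
t2 = t1 ⊼ x2 = 0 ⊼ 1 = 1
t3 = x3 ⊼ t2 = 0 ⊼ 1 = 1
t4 = t3 ∧ t2 = 1 ∧ 1 = 1
t5 = x1 ⊼ t4 = 0 ⊼ 1 = 1
So t5 = 1.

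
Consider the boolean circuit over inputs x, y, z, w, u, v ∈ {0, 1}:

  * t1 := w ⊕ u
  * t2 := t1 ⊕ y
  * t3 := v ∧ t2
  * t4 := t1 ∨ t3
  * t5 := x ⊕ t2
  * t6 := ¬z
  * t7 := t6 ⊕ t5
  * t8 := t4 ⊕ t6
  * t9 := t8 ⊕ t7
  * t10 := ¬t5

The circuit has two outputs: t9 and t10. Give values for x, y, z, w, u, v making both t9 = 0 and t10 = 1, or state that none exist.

Check with x=1 y=1 z=1 w=0 u=0 v=0:
t1 = w ⊕ u = 0 ⊕ 0 = 0
t2 = t1 ⊕ y = 0 ⊕ 1 = 1
t3 = v ∧ t2 = 0 ∧ 1 = 0
t4 = t1 ∨ t3 = 0 ∨ 0 = 0
t5 = x ⊕ t2 = 1 ⊕ 1 = 0
t6 = ¬z = ¬1 = 0
t7 = t6 ⊕ t5 = 0 ⊕ 0 = 0
t8 = t4 ⊕ t6 = 0 ⊕ 0 = 0
t9 = t8 ⊕ t7 = 0 ⊕ 0 = 0
t10 = ¬t5 = ¬0 = 1
So t9 = 0 and t10 = 1.

x=1 y=1 z=1 w=0 u=0 v=0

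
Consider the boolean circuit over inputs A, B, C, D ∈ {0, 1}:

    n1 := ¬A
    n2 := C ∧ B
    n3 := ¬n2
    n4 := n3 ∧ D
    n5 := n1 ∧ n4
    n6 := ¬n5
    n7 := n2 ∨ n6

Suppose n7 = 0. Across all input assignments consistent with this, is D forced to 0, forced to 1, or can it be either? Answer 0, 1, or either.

n7 = n2 ∨ n6 must be 0, so both n2 = 0 and n6 = 0.
n2 = C ∧ B must be 0, so at least one of C, B is 0.
n6 = ¬n5 must be 0, so n5 = 1.
Every assignment with n7 = 0 has D = 1; there are 3 such assignment(s).
  A=0, B=0, C=0, D=1
  A=0, B=0, C=1, D=1
  A=0, B=1, C=0, D=1

1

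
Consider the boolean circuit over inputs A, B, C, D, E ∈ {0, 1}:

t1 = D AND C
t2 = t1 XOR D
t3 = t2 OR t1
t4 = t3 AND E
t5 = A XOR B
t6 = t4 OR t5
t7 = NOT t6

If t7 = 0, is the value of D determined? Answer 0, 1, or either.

Both values of D occur among assignments with t7 = 0:
  D=0: A=0, B=1, C=0, D=0, E=0
  D=1: A=0, B=0, C=0, D=1, E=1

either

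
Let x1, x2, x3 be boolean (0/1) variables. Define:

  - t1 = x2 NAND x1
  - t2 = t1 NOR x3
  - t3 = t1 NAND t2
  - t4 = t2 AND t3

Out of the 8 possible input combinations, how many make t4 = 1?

t4 = t2 AND t3 must be 1, so both t2 = 1 and t3 = 1.
t2 = t1 NOR x3 must be 1, so both t1 = 0 and x3 = 0.
t3 = t1 NAND t2 must be 1, so at least one of t1, t2 is 0.
Enumerating the 8 input combinations, 1 give t4 = 1 and 7 give t4 = 0.

1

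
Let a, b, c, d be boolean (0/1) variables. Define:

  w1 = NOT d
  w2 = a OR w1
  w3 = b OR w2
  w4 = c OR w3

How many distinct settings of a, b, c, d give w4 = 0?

1

w4 = c OR w3 must be 0, so both c = 0 and w3 = 0.
w3 = b OR w2 must be 0, so both b = 0 and w2 = 0.
Enumerating the 16 input combinations, 1 give w4 = 0 and 15 give w4 = 1.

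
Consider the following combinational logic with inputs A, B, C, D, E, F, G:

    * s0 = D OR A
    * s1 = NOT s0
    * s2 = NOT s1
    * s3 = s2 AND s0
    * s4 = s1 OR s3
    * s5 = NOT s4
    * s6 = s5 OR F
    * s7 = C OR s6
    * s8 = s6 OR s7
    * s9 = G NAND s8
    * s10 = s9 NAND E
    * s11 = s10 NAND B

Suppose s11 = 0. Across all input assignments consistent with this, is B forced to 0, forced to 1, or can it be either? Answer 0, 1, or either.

s11 = s10 NAND B must be 0, so both s10 = 1 and B = 1.
Every assignment with s11 = 0 has B = 1; there are 44 such assignment(s).

1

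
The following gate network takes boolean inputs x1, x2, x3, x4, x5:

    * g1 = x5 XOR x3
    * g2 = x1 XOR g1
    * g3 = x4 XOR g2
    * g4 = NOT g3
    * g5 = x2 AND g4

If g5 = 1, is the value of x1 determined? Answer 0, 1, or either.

either

Both values of x1 occur among assignments with g5 = 1:
  x1=0: x1=0, x2=1, x3=0, x4=0, x5=0
  x1=1: x1=1, x2=1, x3=0, x4=0, x5=1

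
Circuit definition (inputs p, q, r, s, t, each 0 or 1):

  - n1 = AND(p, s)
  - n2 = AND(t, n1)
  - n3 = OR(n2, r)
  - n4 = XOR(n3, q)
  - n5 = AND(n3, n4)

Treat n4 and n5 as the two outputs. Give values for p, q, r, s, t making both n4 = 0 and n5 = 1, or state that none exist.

no solution exists

Across all 32 input combinations, none give both n4 = 0 and n5 = 1.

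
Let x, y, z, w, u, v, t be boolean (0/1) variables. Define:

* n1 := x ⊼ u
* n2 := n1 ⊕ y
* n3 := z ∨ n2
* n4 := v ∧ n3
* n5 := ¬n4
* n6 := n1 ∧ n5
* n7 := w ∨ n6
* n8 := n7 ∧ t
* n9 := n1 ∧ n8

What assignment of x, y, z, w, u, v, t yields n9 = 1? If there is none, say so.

Check with x=1, y=1, z=0, w=0, u=0, v=0, t=1:
n1 = x ⊼ u = 1 ⊼ 0 = 1
n2 = n1 ⊕ y = 1 ⊕ 1 = 0
n3 = z ∨ n2 = 0 ∨ 0 = 0
n4 = v ∧ n3 = 0 ∧ 0 = 0
n5 = ¬n4 = ¬0 = 1
n6 = n1 ∧ n5 = 1 ∧ 1 = 1
n7 = w ∨ n6 = 0 ∨ 1 = 1
n8 = n7 ∧ t = 1 ∧ 1 = 1
n9 = n1 ∧ n8 = 1 ∧ 1 = 1
So n9 = 1 as required.

x=1, y=1, z=0, w=0, u=0, v=0, t=1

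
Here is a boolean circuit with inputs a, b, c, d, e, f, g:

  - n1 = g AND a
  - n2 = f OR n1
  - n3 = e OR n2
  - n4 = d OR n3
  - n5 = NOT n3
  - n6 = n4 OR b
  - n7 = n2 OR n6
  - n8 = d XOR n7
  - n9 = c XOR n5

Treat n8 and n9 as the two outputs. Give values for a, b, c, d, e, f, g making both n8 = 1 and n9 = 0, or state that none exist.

Check with a=0 b=1 c=0 d=0 e=1 f=1 g=0:
n1 = g AND a = 0 AND 0 = 0
n2 = f OR n1 = 1 OR 0 = 1
n3 = e OR n2 = 1 OR 1 = 1
n4 = d OR n3 = 0 OR 1 = 1
n5 = NOT n3 = NOT 1 = 0
n6 = n4 OR b = 1 OR 1 = 1
n7 = n2 OR n6 = 1 OR 1 = 1
n8 = d XOR n7 = 0 XOR 1 = 1
n9 = c XOR n5 = 0 XOR 0 = 0
So n8 = 1 and n9 = 0.

a=0 b=1 c=0 d=0 e=1 f=1 g=0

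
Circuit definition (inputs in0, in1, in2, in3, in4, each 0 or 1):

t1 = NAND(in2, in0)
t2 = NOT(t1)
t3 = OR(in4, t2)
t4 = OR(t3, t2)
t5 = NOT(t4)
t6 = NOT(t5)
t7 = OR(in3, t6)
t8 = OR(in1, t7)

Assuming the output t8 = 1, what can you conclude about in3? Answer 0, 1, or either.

either

Both values of in3 occur among assignments with t8 = 1:
  in3=0: in0=0, in1=0, in2=0, in3=0, in4=1
  in3=1: in0=0, in1=0, in2=0, in3=1, in4=0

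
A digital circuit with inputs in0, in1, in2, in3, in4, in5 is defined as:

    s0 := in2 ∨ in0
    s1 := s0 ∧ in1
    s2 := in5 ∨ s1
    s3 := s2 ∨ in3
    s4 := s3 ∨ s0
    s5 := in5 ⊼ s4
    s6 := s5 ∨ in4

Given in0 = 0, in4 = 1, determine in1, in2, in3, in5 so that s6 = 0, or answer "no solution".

With in0 = 0, in4 = 1 fixed, none of the 16 settings of in1, in2, in3, in5 give s6 = 0.
For example, with in1=1, in2=0, in3=1, in5=1:
s0 = in2 ∨ in0 = 0 ∨ 0 = 0
s1 = s0 ∧ in1 = 0 ∧ 1 = 0
s2 = in5 ∨ s1 = 1 ∨ 0 = 1
s3 = s2 ∨ in3 = 1 ∨ 1 = 1
s4 = s3 ∨ s0 = 1 ∨ 0 = 1
s5 = in5 ⊼ s4 = 1 ⊼ 1 = 0
s6 = s5 ∨ in4 = 0 ∨ 1 = 1
giving s6 = 1 ≠ 0.

no solution exists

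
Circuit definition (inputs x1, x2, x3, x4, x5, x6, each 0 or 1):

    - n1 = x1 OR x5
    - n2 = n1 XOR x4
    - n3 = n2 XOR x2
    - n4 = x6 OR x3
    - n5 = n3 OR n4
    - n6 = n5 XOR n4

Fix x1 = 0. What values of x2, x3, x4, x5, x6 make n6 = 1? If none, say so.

x2=0, x3=0, x4=0, x5=1, x6=0

Check with x1 = 0 and x2=0, x3=0, x4=0, x5=1, x6=0:
n1 = x1 OR x5 = 0 OR 1 = 1
n2 = n1 XOR x4 = 1 XOR 0 = 1
n3 = n2 XOR x2 = 1 XOR 0 = 1
n4 = x6 OR x3 = 0 OR 0 = 0
n5 = n3 OR n4 = 1 OR 0 = 1
n6 = n5 XOR n4 = 1 XOR 0 = 1
So n6 = 1.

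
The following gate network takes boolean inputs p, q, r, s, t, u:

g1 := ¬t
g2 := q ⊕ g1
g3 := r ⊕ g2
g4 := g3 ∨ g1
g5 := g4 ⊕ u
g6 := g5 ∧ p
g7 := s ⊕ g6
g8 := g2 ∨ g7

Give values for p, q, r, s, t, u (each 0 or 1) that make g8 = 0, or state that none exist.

Check with p=0, q=1, r=0, s=0, t=0, u=0:
g1 = ¬t = ¬0 = 1
g2 = q ⊕ g1 = 1 ⊕ 1 = 0
g3 = r ⊕ g2 = 0 ⊕ 0 = 0
g4 = g3 ∨ g1 = 0 ∨ 1 = 1
g5 = g4 ⊕ u = 1 ⊕ 0 = 1
g6 = g5 ∧ p = 1 ∧ 0 = 0
g7 = s ⊕ g6 = 0 ⊕ 0 = 0
g8 = g2 ∨ g7 = 0 ∨ 0 = 0
So g8 = 0 as required.

p=0, q=1, r=0, s=0, t=0, u=0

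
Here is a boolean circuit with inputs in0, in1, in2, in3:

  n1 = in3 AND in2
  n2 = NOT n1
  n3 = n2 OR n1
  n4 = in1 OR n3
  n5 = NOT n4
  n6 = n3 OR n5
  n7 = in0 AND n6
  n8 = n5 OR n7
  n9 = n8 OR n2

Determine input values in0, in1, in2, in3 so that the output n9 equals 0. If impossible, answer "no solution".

in0=0, in1=0, in2=1, in3=1

n9 = n8 OR n2 must be 0, so both n8 = 0 and n2 = 0.
Check with in0=0, in1=0, in2=1, in3=1:
n1 = in3 AND in2 = 1 AND 1 = 1
n2 = NOT n1 = NOT 1 = 0
n3 = n2 OR n1 = 0 OR 1 = 1
n4 = in1 OR n3 = 0 OR 1 = 1
n5 = NOT n4 = NOT 1 = 0
n6 = n3 OR n5 = 1 OR 0 = 1
n7 = in0 AND n6 = 0 AND 1 = 0
n8 = n5 OR n7 = 0 OR 0 = 0
n9 = n8 OR n2 = 0 OR 0 = 0
So n9 = 0 as required.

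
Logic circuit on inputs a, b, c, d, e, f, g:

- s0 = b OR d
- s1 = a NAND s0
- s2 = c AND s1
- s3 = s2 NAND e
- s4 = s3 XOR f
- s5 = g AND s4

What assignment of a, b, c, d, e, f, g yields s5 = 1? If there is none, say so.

a=1 b=0 c=1 d=0 e=0 f=0 g=1

s5 = g AND s4 must be 1, so both g = 1 and s4 = 1.
s4 = s3 XOR f must be 1, so s3 and f differ.
Check with a=1 b=0 c=1 d=0 e=0 f=0 g=1:
s0 = b OR d = 0 OR 0 = 0
s1 = a NAND s0 = 1 NAND 0 = 1
s2 = c AND s1 = 1 AND 1 = 1
s3 = s2 NAND e = 1 NAND 0 = 1
s4 = s3 XOR f = 1 XOR 0 = 1
s5 = g AND s4 = 1 AND 1 = 1
So s5 = 1 as required.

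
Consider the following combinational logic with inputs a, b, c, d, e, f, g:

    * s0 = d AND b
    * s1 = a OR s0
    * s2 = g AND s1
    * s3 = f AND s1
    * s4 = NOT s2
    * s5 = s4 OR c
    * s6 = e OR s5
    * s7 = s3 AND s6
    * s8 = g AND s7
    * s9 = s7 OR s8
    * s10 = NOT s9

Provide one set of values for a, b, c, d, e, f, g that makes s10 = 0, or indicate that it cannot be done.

s10 = NOT s9 must be 0, so s9 = 1.
s9 = s7 OR s8 must be 1, so at least one of s7, s8 is 1.
Check with a=0, b=1, c=0, d=1, e=1, f=1, g=0:
s0 = d AND b = 1 AND 1 = 1
s1 = a OR s0 = 0 OR 1 = 1
s2 = g AND s1 = 0 AND 1 = 0
s3 = f AND s1 = 1 AND 1 = 1
s4 = NOT s2 = NOT 0 = 1
s5 = s4 OR c = 1 OR 0 = 1
s6 = e OR s5 = 1 OR 1 = 1
s7 = s3 AND s6 = 1 AND 1 = 1
s8 = g AND s7 = 0 AND 1 = 0
s9 = s7 OR s8 = 1 OR 0 = 1
s10 = NOT s9 = NOT 1 = 0
So s10 = 0 as required.

a=0, b=1, c=0, d=1, e=1, f=1, g=0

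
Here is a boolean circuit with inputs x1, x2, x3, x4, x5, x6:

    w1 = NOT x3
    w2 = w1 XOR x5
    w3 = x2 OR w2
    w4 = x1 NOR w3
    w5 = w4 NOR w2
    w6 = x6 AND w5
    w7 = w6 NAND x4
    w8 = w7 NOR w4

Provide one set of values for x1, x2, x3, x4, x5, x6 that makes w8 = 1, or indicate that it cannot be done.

Check with x1=1, x2=1, x3=1, x4=1, x5=0, x6=1:
w1 = NOT x3 = NOT 1 = 0
w2 = w1 XOR x5 = 0 XOR 0 = 0
w3 = x2 OR w2 = 1 OR 0 = 1
w4 = x1 NOR w3 = 1 NOR 1 = 0
w5 = w4 NOR w2 = 0 NOR 0 = 1
w6 = x6 AND w5 = 1 AND 1 = 1
w7 = w6 NAND x4 = 1 NAND 1 = 0
w8 = w7 NOR w4 = 0 NOR 0 = 1
So w8 = 1 as required.

x1=1, x2=1, x3=1, x4=1, x5=0, x6=1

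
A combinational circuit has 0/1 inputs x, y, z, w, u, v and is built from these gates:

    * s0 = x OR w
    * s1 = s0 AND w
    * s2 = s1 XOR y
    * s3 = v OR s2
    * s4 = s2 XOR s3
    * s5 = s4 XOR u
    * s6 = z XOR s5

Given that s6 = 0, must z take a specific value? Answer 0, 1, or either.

either

Both values of z occur among assignments with s6 = 0:
  z=0: x=0, y=0, z=0, w=0, u=0, v=0
  z=1: x=0, y=0, z=1, w=0, u=0, v=1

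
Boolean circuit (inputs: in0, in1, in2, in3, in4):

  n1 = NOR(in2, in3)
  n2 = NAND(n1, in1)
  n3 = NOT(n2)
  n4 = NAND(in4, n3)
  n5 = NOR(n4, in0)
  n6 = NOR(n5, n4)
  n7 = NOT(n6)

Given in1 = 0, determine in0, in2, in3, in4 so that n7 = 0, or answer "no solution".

With in1 = 0 fixed, none of the 16 settings of in0, in2, in3, in4 give n7 = 0.
For example, with in0=1, in2=0, in3=1, in4=1:
n1 = NOR(in2, in3) = NOR(0, 1) = 0
n2 = NAND(n1, in1) = NAND(0, 0) = 1
n3 = NOT(n2) = NOT 1 = 0
n4 = NAND(in4, n3) = NAND(1, 0) = 1
n5 = NOR(n4, in0) = NOR(1, 1) = 0
n6 = NOR(n5, n4) = NOR(0, 1) = 0
n7 = NOT(n6) = NOT 0 = 1
giving n7 = 1 ≠ 0.

no solution exists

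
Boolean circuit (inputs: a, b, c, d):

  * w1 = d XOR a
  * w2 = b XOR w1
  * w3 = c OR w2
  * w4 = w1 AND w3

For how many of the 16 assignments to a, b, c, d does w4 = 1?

w4 = w1 AND w3 must be 1, so both w1 = 1 and w3 = 1.
w1 = d XOR a must be 1, so d and a differ.
w3 = c OR w2 must be 1, so at least one of c, w2 is 1.
Enumerating the 16 input combinations, 6 give w4 = 1 and 10 give w4 = 0.

6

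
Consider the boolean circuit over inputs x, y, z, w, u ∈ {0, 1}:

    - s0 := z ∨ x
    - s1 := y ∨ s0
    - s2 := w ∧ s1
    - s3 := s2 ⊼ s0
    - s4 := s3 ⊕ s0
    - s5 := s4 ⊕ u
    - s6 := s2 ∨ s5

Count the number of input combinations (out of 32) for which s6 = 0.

9

s6 = s2 ∨ s5 must be 0, so both s2 = 0 and s5 = 0.
s2 = w ∧ s1 must be 0, so at least one of w, s1 is 0.
s5 = s4 ⊕ u must be 0, so s4 and u are equal.
Enumerating the 32 input combinations, 9 give s6 = 0 and 23 give s6 = 1.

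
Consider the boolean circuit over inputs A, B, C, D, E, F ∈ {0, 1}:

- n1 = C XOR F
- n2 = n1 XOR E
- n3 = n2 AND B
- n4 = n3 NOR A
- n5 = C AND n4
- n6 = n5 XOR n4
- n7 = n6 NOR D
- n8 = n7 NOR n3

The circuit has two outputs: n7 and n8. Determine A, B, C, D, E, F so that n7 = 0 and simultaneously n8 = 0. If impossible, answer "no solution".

Check with A=0 B=1 C=0 D=1 E=0 F=1:
n1 = C XOR F = 0 XOR 1 = 1
n2 = n1 XOR E = 1 XOR 0 = 1
n3 = n2 AND B = 1 AND 1 = 1
n4 = n3 NOR A = 1 NOR 0 = 0
n5 = C AND n4 = 0 AND 0 = 0
n6 = n5 XOR n4 = 0 XOR 0 = 0
n7 = n6 NOR D = 0 NOR 1 = 0
n8 = n7 NOR n3 = 0 NOR 1 = 0
So n7 = 0 and n8 = 0.

A=0 B=1 C=0 D=1 E=0 F=1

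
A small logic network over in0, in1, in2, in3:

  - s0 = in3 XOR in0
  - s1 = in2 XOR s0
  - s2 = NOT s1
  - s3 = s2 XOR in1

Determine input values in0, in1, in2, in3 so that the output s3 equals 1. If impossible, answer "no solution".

s3 = s2 XOR in1 must be 1, so s2 and in1 differ.
Check with in0=1, in1=0, in2=1, in3=0:
s0 = in3 XOR in0 = 0 XOR 1 = 1
s1 = in2 XOR s0 = 1 XOR 1 = 0
s2 = NOT s1 = NOT 0 = 1
s3 = s2 XOR in1 = 1 XOR 0 = 1
So s3 = 1 as required.

in0=1, in1=0, in2=1, in3=0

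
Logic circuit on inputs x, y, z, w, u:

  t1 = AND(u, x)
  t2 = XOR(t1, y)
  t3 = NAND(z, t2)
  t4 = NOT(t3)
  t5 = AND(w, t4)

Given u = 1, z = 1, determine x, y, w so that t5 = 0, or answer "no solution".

x=0, y=1, w=0

t5 = AND(w, t4) must be 0, so at least one of w, t4 is 0.
Check with u = 1, z = 1 and x=0, y=1, w=0:
t1 = AND(u, x) = AND(1, 0) = 0
t2 = XOR(t1, y) = XOR(0, 1) = 1
t3 = NAND(z, t2) = NAND(1, 1) = 0
t4 = NOT(t3) = NOT 0 = 1
t5 = AND(w, t4) = AND(0, 1) = 0
So t5 = 0.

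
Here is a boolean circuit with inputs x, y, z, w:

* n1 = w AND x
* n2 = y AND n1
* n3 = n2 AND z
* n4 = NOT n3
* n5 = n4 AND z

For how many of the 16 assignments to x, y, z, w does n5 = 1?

n5 = n4 AND z must be 1, so both n4 = 1 and z = 1.
n4 = NOT n3 must be 1, so n3 = 0.
n3 = n2 AND z must be 0, so at least one of n2, z is 0.
Enumerating the 16 input combinations, 7 give n5 = 1 and 9 give n5 = 0.

7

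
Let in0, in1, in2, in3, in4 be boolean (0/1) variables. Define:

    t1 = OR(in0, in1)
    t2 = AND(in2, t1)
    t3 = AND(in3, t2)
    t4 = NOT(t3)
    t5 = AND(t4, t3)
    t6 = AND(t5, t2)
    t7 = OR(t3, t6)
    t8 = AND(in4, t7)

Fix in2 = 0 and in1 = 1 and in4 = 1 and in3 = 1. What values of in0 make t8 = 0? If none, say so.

t8 = AND(in4, t7) must be 0, so at least one of in4, t7 is 0.
Check with in2 = 0 and in1 = 1 and in4 = 1 and in3 = 1 and in0=1:
t1 = OR(in0, in1) = OR(1, 1) = 1
t2 = AND(in2, t1) = AND(0, 1) = 0
t3 = AND(in3, t2) = AND(1, 0) = 0
t4 = NOT(t3) = NOT 0 = 1
t5 = AND(t4, t3) = AND(1, 0) = 0
t6 = AND(t5, t2) = AND(0, 0) = 0
t7 = OR(t3, t6) = OR(0, 0) = 0
t8 = AND(in4, t7) = AND(1, 0) = 0
So t8 = 0.

in0=1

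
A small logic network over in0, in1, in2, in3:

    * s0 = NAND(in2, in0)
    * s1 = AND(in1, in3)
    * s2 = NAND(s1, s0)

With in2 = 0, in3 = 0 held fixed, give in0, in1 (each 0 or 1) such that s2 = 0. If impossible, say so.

With in2 = 0, in3 = 0 fixed, none of the 4 settings of in0, in1 give s2 = 0.
For example, with in0=1, in1=1:
s0 = NAND(in2, in0) = NAND(0, 1) = 1
s1 = AND(in1, in3) = AND(1, 0) = 0
s2 = NAND(s1, s0) = NAND(0, 1) = 1
giving s2 = 1 ≠ 0.

no solution exists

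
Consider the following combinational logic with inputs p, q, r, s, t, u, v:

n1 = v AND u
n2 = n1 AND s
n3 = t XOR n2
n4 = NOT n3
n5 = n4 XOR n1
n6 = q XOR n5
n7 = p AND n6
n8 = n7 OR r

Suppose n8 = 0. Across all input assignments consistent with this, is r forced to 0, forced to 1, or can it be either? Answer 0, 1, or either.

0

n8 = n7 OR r must be 0, so both n7 = 0 and r = 0.
n7 = p AND n6 must be 0, so at least one of p, n6 is 0.
Every assignment with n8 = 0 has r = 0; there are 48 such assignment(s).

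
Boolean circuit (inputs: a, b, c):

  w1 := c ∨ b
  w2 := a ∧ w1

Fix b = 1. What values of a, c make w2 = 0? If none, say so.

a=0, c=0

w2 = a ∧ w1 must be 0, so at least one of a, w1 is 0.
Check with b = 1 and a=0, c=0:
w1 = c ∨ b = 0 ∨ 1 = 1
w2 = a ∧ w1 = 0 ∧ 1 = 0
So w2 = 0.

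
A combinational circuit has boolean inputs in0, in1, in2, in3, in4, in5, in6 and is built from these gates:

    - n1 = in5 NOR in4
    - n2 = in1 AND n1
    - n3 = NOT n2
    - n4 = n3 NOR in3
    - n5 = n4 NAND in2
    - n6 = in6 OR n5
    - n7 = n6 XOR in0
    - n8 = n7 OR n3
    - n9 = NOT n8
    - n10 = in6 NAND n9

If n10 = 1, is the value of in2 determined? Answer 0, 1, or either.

Both values of in2 occur among assignments with n10 = 1:
  in2=0: in0=0, in1=0, in2=0, in3=0, in4=0, in5=0, in6=0
  in2=1: in0=0, in1=0, in2=1, in3=0, in4=0, in5=0, in6=0

either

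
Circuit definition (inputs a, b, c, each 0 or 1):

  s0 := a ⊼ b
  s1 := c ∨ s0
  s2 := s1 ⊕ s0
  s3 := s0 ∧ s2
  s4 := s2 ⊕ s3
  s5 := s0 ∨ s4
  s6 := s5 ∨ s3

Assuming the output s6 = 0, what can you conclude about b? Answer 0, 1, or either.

1

s6 = s5 ∨ s3 must be 0, so both s5 = 0 and s3 = 0.
s5 = s0 ∨ s4 must be 0, so both s0 = 0 and s4 = 0.
s3 = s0 ∧ s2 must be 0, so at least one of s0, s2 is 0.
Every assignment with s6 = 0 has b = 1; there are 1 such assignment(s).
  a=1, b=1, c=0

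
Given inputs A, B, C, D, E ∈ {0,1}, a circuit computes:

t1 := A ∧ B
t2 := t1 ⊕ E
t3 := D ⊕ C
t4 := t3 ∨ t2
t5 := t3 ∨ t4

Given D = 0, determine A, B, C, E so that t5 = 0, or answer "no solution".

t5 = t3 ∨ t4 must be 0, so both t3 = 0 and t4 = 0.
Check with D = 0 and A=1, B=1, C=0, E=1:
t1 = A ∧ B = 1 ∧ 1 = 1
t2 = t1 ⊕ E = 1 ⊕ 1 = 0
t3 = D ⊕ C = 0 ⊕ 0 = 0
t4 = t3 ∨ t2 = 0 ∨ 0 = 0
t5 = t3 ∨ t4 = 0 ∨ 0 = 0
So t5 = 0.

A=1, B=1, C=0, E=1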